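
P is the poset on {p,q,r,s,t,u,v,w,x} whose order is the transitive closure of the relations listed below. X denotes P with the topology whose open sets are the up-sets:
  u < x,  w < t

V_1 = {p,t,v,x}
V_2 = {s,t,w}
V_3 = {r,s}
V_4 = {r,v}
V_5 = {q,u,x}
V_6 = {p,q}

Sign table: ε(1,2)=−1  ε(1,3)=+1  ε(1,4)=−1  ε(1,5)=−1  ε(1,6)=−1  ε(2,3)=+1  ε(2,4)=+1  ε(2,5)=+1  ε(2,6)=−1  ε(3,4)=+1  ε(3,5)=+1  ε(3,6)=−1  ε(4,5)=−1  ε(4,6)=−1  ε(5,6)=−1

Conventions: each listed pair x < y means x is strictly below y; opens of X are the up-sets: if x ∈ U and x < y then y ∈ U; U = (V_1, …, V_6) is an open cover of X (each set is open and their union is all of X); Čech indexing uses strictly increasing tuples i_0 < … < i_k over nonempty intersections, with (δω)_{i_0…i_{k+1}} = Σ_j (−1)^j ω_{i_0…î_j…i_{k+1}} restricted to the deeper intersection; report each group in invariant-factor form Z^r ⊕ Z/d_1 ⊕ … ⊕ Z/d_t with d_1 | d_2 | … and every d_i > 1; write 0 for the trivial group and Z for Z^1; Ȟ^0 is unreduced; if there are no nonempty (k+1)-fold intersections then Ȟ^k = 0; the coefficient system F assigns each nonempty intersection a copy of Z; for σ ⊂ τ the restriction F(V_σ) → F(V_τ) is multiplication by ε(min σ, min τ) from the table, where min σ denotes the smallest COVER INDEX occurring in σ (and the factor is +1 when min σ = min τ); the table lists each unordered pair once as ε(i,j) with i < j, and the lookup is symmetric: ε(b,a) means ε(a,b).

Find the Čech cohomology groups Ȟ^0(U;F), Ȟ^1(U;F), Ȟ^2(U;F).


Ȟ^0 ≅ 0, Ȟ^1 ≅ Z ⊕ Z/2 and Ȟ^2 ≅ 0

intersection data:
  V12={t} V14={v} V15={x} V16={p} V23={s} V34={r} V56={q}
C dims 6,7; δ0: rk 6, SNF 1^5·2
Ȟ^0 = (6 − 6) − 0 = 0, so Ȟ^0 ≅ 0
Ȟ^1 = (7 − 0) − 6 = 1 plus torsion [2], so Ȟ^1 ≅ Z ⊕ Z/2
Ȟ^2 = (0 − 0) − 0 = 0, so Ȟ^2 ≅ 0


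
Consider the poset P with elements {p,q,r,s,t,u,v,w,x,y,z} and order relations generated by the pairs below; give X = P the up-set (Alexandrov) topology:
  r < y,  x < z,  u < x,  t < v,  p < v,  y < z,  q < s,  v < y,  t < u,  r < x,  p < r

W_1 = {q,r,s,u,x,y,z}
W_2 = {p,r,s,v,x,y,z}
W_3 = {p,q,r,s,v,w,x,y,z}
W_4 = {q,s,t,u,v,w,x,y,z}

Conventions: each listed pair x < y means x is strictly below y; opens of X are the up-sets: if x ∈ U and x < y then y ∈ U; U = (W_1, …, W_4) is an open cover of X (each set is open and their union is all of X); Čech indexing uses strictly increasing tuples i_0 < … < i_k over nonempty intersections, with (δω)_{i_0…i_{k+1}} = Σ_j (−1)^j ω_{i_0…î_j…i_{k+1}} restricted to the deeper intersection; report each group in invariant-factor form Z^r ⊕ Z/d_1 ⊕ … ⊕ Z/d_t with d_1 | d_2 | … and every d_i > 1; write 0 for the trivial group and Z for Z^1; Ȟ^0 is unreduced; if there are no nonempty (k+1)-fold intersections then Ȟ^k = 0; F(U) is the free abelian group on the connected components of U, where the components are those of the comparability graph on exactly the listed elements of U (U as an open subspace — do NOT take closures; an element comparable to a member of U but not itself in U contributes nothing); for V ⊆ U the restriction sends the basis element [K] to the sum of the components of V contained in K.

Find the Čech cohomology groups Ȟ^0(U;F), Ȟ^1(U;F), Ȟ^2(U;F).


nonempty intersections:
  W12={r,s,x,y,z} W13={q,r,s,x,y,z} W14={q,s,u,x,y,z} W23={p,r,s,v,x,y,z} W24={s,v,x,y,z} W34={q,s,v,w,x,y,z}
  W123={r,s,x,y,z} W124={s,x,y,z} W134={q,s,x,y,z} W234={s,v,x,y,z}
  W1234={s,x,y,z}
components per intersection:
  W1: {q,s} {r,u,x,y,z}
  W2: {p,r,v,x,y,z} {s}
  W3: {p,r,v,x,y,z} {q,s} {w}
  W4: {q,s} {t,u,v,x,y,z} {w}
  W12: {r,x,y,z} {s}
  W13: {q,s} {r,x,y,z}
  W14: {q,s} {u,x,y,z}
  W23: {p,r,v,x,y,z} {s}
  W24: {s} {v,x,y,z}
  W34: {q,s} {v,x,y,z} {w}
  W123: {r,x,y,z} {s}
  W124: {s} {x,y,z}
  W134: {q,s} {x,y,z}
  W234: {s} {v,x,y,z}
  W1234: {s} {x,y,z}
C dims 10,13,8,2; δ0: rk 7, SNF 1^7; δ1: rk 6, SNF 1^6; δ2: rk 2, SNF 1^2
Ȟ^0: (10−7)−0=3 ⇒ Z^3
Ȟ^1: (13−6)−7=0 ⇒ 0
Ȟ^2: (8−2)−6=0 ⇒ 0

Ȟ^0 ≅ Z^3,  Ȟ^1 ≅ 0,  Ȟ^2 ≅ 0


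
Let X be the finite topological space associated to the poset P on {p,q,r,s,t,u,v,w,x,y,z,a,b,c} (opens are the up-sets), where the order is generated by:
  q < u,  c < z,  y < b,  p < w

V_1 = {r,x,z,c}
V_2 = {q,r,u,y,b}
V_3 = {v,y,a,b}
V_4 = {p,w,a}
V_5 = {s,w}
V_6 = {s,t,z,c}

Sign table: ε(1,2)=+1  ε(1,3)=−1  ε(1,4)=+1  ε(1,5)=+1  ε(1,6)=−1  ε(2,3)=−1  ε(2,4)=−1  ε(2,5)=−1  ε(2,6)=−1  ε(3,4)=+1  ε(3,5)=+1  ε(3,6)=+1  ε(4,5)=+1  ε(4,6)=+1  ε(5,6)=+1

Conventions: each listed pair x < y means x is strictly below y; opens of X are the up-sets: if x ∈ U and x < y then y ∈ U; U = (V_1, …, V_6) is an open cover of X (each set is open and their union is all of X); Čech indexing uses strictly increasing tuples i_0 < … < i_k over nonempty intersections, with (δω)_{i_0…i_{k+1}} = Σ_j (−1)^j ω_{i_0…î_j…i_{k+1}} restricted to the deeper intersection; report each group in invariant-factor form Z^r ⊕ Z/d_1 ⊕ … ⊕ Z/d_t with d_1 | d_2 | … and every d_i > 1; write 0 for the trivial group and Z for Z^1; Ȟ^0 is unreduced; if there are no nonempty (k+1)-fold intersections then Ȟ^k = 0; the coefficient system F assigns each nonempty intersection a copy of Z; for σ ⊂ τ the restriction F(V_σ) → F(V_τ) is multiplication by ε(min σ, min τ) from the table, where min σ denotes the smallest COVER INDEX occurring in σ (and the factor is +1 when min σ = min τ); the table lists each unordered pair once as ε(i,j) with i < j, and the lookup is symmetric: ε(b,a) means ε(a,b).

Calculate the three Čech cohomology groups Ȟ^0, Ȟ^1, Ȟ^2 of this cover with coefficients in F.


Ȟ^0 = Z, Ȟ^1 = Z and Ȟ^2 = 0

cover nerve:
  V12={r} V16={z,c} V23={y,b} V34={a} V45={w} V56={s}
C dims 6,6; δ0: rk 5, SNF 1^5
Ȟ^0: (6−5)−0=1 ⇒ Z
Ȟ^1: (6−0)−5=1 ⇒ Z
Ȟ^2: (0−0)−0=0 ⇒ 0


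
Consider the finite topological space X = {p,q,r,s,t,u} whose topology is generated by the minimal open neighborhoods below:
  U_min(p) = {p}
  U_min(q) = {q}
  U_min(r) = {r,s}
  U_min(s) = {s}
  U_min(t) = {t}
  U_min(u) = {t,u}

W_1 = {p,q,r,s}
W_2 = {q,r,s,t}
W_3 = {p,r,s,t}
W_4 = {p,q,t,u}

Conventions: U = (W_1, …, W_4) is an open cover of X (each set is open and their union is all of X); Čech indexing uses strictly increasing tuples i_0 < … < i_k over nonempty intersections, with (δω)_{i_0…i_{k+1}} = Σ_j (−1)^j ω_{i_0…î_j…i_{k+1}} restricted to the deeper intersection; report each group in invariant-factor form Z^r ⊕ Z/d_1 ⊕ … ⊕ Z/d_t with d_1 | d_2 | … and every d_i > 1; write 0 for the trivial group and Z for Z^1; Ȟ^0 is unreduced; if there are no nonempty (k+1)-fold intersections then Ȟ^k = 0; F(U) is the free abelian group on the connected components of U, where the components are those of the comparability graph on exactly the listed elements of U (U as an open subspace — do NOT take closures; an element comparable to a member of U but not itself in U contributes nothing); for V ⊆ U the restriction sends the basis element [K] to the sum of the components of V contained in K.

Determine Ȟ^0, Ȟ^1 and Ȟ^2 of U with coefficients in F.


nerve simplices:
  W12={q,r,s} W13={p,r,s} W14={p,q} W23={r,s,t} W24={q,t} W34={p,t}
  W123={r,s} W124={q} W134={p} W234={t}
components per intersection:
  W1: {p} {q} {r,s}
  W2: {q} {r,s} {t}
  W3: {p} {r,s} {t}
  W4: {p} {q} {t,u}
  W12: {q} {r,s}
  W13: {p} {r,s}
  W14: {p} {q}
  W23: {r,s} {t}
  W24: {q} {t}
  W34: {p} {t}
  W123: {r,s}
  W124: {q}
  W134: {p}
  W234: {t}
C dims 12,12,4; δ0: rk 8, SNF 1^8; δ1: rk 4, SNF 1^4
degree 0: 12−8−0 = 4 → Ȟ^0 ≅ Z^4
degree 1: 12−4−8 = 0 → Ȟ^1 ≅ 0
degree 2: 4−0−4 = 0 → Ȟ^2 ≅ 0

Ȟ^0(U;F) ≅ Z^4, Ȟ^1(U;F) ≅ 0 and Ȟ^2(U;F) ≅ 0


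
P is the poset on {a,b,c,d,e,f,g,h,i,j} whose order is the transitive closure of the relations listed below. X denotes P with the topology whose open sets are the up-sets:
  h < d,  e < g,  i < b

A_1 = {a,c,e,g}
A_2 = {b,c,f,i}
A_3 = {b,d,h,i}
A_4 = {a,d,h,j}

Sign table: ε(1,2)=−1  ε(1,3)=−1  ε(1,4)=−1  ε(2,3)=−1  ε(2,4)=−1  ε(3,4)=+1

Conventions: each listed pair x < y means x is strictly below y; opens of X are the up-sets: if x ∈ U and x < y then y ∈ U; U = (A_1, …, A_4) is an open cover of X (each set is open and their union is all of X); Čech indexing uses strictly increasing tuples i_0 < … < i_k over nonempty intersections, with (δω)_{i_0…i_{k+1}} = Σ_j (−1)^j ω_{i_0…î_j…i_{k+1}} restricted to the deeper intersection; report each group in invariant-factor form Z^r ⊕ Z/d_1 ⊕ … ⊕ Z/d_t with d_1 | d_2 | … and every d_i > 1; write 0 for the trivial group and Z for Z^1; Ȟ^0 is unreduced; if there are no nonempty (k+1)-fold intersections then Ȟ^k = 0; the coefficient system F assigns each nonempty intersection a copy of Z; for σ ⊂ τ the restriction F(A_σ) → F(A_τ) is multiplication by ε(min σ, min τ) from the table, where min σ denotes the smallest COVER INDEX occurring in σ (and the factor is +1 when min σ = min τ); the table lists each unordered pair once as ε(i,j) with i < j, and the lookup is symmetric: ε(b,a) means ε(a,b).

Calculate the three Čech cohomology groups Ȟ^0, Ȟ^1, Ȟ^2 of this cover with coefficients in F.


nerve simplices:
  A12={c} A14={a} A23={b,i} A34={d,h}
C dims 4,4; δ0: rk 4, SNF 1^3·2
degree 0: 4−4−0 = 0 → Ȟ^0 ≅ 0
degree 1: 4−0−4 = 0 plus torsion [2] → Ȟ^1 ≅ Z/2
degree 2: 0−0−0 = 0 → Ȟ^2 ≅ 0

Ȟ^0 ≅ 0,  Ȟ^1 ≅ Z/2,  Ȟ^2 ≅ 0


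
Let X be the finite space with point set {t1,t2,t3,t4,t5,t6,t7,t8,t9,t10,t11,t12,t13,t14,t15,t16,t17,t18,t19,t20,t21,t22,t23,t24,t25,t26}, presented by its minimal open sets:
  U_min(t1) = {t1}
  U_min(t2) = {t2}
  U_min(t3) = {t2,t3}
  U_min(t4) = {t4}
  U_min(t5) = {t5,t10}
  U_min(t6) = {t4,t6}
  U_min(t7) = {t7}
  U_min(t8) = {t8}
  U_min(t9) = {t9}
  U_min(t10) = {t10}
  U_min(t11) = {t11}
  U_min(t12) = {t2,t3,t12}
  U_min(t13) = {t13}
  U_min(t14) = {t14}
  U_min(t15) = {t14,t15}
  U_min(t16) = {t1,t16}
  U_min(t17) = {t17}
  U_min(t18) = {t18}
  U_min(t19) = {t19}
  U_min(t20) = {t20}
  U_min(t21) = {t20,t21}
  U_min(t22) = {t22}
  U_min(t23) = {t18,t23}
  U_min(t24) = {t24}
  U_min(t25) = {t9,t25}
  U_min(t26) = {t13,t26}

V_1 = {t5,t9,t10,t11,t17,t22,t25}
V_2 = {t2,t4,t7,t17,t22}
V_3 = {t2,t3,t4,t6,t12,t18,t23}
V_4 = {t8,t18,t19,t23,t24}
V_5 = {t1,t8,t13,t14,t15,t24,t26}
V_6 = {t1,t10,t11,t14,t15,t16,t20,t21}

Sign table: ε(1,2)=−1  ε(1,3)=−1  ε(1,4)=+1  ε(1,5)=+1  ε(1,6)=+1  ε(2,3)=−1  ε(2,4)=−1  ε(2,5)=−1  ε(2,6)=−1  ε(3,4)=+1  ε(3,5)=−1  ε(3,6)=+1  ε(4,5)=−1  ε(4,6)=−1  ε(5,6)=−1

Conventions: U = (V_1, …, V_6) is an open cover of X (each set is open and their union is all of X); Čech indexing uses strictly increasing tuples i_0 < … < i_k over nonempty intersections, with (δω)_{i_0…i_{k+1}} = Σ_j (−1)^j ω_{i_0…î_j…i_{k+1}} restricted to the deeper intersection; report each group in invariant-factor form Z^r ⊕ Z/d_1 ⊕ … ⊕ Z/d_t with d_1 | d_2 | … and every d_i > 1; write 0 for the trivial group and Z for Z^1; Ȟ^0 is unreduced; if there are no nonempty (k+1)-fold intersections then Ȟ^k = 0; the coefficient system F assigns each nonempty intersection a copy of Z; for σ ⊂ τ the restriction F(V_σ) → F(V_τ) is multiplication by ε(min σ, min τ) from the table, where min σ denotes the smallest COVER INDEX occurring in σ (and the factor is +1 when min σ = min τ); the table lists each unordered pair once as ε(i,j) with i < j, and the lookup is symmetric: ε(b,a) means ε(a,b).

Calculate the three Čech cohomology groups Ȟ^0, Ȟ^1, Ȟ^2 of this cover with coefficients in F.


Ȟ^0(U;F) ≅ Z; Ȟ^1(U;F) ≅ Z; Ȟ^2(U;F) ≅ 0

intersection data:
  V12={t17,t22} V16={t10,t11} V23={t2,t4} V34={t18,t23} V45={t8,t24} V56={t1,t14,t15}
C dims 6,6; δ0: rk 5, SNF 1^5
Ȟ^0 = (6 − 5) − 0 = 1, so Ȟ^0 ≅ Z
Ȟ^1 = (6 − 0) − 5 = 1, so Ȟ^1 ≅ Z
Ȟ^2 = (0 − 0) − 0 = 0, so Ȟ^2 ≅ 0


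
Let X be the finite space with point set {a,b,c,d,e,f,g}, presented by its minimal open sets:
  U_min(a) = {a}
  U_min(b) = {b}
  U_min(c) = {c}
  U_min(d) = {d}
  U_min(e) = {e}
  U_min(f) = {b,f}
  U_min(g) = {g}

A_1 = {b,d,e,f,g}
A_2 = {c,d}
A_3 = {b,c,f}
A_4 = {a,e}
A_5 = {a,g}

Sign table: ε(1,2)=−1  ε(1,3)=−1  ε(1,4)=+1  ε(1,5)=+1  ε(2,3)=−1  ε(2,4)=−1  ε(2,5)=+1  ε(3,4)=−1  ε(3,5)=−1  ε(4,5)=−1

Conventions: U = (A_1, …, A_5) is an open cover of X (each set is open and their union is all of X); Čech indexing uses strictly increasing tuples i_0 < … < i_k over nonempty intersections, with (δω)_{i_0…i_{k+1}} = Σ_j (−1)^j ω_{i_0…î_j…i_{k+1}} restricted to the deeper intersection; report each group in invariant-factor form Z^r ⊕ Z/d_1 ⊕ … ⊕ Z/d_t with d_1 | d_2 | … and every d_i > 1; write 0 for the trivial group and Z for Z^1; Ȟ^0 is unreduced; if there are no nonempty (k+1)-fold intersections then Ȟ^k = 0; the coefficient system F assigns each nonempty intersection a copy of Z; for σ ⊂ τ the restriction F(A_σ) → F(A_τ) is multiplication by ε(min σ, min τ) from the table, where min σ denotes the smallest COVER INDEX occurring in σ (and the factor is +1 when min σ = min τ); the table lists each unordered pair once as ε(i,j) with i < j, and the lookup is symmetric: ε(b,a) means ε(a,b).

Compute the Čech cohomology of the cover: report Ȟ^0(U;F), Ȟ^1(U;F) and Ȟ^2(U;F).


intersection data:
  A12={d} A13={b,f} A14={e} A15={g} A23={c} A45={a}
C dims 5,6; δ0: rk 5, SNF 1^4·2
Ȟ^0 = (5 − 5) − 0 = 0, so Ȟ^0 ≅ 0
Ȟ^1 = (6 − 0) − 5 = 1 plus torsion [2], so Ȟ^1 ≅ Z ⊕ Z/2
Ȟ^2 = (0 − 0) − 0 = 0, so Ȟ^2 ≅ 0

Ȟ^0 ≅ 0,  Ȟ^1 ≅ Z ⊕ Z/2,  Ȟ^2 ≅ 0


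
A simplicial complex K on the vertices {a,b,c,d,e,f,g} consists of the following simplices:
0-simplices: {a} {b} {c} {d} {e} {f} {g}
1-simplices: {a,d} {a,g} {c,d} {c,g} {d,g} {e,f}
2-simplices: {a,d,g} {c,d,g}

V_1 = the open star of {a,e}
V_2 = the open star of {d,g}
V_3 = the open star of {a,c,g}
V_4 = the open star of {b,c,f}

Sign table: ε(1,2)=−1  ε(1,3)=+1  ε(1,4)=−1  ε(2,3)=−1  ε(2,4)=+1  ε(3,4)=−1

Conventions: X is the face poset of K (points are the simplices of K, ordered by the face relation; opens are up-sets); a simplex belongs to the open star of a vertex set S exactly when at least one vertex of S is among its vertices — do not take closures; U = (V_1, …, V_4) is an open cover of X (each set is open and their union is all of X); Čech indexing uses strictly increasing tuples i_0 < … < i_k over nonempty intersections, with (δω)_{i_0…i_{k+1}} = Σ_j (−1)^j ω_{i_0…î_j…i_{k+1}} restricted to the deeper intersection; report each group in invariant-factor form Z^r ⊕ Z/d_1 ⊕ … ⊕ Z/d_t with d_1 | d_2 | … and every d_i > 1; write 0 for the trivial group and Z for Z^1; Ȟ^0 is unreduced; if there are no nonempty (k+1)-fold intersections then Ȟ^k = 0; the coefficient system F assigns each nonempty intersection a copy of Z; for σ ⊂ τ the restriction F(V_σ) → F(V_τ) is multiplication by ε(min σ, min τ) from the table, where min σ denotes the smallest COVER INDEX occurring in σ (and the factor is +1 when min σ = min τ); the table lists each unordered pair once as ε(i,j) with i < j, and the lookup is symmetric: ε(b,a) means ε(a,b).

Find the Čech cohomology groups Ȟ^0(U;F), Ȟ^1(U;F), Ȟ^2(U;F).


Ȟ^0 = Z,  Ȟ^1 = Z,  Ȟ^2 = 0

cover nerve:
  V1={{a},{e},{a,d},{a,g},{e,f},{a,d,g}} V2={{d},{g},{a,d},{a,g},{c,d},{c,g},{d,g},{a,d,g},{c,d,g}} V3={{a},{c},{g},{a,d},{a,g},{c,d},{c,g},{d,g},{a,d,g},{c,d,g}} V4={{b},{c},{f},{c,d},{c,g},{e,f},{c,d,g}}
  V12={{a,d},{a,g},{a,d,g}} V13={{a},{a,d},{a,g},{a,d,g}} V14={{e,f}} V23={{g},{a,d},{a,g},{c,d},{c,g},{d,g},{a,d,g},{c,d,g}} V24={{c,d},{c,g},{c,d,g}} V34={{c},{c,d},{c,g},{c,d,g}}
  V123={{a,d},{a,g},{a,d,g}} V234={{c,d},{c,g},{c,d,g}}
C dims 4,6,2; δ0: rk 3, SNF 1^3; δ1: rk 2, SNF 1^2
Ȟ^0: (4−3)−0=1 ⇒ Z
Ȟ^1: (6−2)−3=1 ⇒ Z
Ȟ^2: (2−0)−2=0 ⇒ 0


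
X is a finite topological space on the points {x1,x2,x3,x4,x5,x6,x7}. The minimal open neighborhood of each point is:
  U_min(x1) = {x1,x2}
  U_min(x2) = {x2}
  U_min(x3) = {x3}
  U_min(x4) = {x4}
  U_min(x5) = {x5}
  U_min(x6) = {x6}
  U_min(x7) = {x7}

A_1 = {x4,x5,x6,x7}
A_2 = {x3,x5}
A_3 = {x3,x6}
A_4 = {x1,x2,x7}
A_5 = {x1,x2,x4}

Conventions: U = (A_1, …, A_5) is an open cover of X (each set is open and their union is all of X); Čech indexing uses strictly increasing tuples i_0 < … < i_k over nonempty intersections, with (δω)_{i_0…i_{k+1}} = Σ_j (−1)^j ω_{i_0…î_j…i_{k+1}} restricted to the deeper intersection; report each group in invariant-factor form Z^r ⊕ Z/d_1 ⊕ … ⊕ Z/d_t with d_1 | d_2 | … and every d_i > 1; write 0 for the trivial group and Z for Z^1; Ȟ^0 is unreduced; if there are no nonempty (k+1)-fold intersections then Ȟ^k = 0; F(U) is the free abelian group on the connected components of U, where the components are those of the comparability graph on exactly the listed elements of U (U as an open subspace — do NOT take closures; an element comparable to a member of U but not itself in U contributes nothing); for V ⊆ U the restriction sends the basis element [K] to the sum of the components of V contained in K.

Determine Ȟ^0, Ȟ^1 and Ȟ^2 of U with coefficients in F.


Ȟ^0(U;F) ≅ Z^6, Ȟ^1(U;F) ≅ 0, Ȟ^2(U;F) ≅ 0

nonempty overlaps:
  A12={x5} A13={x6} A14={x7} A15={x4} A23={x3} A45={x1,x2}
components per intersection:
  A1: {x4} {x5} {x6} {x7}
  A2: {x3} {x5}
  A3: {x3} {x6}
  A4: {x1,x2} {x7}
  A5: {x1,x2} {x4}
  A12: {x5}
  A13: {x6}
  A14: {x7}
  A15: {x4}
  A23: {x3}
  A45: {x1,x2}
C dims 12,6; δ0: rk 6, SNF 1^6
degree 0: 12−6−0 = 6 → Ȟ^0 ≅ Z^6
degree 1: 6−0−6 = 0 → Ȟ^1 ≅ 0
degree 2: 0−0−0 = 0 → Ȟ^2 ≅ 0


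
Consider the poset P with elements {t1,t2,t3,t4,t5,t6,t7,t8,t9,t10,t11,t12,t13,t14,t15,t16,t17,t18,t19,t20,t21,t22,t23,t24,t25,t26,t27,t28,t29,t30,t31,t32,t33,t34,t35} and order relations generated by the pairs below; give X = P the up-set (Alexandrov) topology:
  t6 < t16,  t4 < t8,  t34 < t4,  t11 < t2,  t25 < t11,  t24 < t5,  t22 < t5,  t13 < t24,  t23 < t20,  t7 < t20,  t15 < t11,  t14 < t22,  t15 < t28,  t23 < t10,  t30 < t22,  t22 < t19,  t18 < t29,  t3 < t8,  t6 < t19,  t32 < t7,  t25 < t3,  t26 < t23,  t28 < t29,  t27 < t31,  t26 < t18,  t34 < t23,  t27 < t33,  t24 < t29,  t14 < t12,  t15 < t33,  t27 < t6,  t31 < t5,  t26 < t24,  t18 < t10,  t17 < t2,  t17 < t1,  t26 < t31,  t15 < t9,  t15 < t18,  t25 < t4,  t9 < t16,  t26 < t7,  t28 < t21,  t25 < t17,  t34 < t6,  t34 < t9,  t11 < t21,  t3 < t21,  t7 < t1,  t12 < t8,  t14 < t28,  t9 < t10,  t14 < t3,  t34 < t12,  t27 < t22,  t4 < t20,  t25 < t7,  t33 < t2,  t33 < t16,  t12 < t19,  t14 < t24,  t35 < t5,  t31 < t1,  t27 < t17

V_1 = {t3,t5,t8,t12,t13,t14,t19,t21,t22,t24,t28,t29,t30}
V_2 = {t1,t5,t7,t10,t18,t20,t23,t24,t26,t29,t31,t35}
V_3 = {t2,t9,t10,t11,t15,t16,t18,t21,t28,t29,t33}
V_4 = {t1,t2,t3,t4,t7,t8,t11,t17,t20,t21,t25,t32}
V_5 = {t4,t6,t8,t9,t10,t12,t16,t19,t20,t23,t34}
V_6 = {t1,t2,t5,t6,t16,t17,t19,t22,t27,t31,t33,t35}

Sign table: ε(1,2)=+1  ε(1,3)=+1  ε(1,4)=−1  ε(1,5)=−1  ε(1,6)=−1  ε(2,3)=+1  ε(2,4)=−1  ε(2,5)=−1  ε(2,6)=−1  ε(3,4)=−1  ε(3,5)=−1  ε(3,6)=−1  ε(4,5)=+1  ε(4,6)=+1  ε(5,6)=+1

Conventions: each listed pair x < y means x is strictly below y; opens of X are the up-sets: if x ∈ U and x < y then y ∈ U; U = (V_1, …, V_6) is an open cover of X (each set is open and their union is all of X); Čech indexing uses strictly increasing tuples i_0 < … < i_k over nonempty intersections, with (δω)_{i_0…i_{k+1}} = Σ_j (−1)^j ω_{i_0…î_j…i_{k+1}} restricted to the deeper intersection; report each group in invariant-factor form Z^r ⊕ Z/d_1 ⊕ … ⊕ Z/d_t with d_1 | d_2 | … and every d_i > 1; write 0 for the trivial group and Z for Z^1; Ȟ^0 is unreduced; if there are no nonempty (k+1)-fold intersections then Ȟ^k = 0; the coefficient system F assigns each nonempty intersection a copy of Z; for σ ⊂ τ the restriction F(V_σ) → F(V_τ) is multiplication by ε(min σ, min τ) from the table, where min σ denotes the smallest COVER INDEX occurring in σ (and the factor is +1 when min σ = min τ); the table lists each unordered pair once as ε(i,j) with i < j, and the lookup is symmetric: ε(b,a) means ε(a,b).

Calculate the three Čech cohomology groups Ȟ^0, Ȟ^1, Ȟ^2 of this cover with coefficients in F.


nerve simplices:
  V12={t5,t24,t29} V13={t21,t28,t29} V14={t3,t8,t21} V15={t8,t12,t19} V16={t5,t19,t22} V23={t10,t18,t29} V24={t1,t7,t20} V25={t10,t20,t23} V26={t1,t5,t31,t35} V34={t2,t11,t21} V35={t9,t10,t16} V36={t2,t16,t33} V45={t4,t8,t20} V46={t1,t2,t17} V56={t6,t16,t19}
  V123={t29} V126={t5} V134={t21} V145={t8} V156={t19} V235={t10} V245={t20} V246={t1} V346={t2} V356={t16}
C dims 6,15,10; δ0: rk 5, SNF 1^5; δ1: rk 10, SNF 1^9·2
degree 0: 6−5−0 = 1 → Ȟ^0 ≅ Z
degree 1: 15−10−5 = 0 → Ȟ^1 ≅ 0
degree 2: 10−0−10 = 0 plus torsion [2] → Ȟ^2 ≅ Z/2

Ȟ^0 ≅ Z, Ȟ^1 ≅ 0 and Ȟ^2 ≅ Z/2


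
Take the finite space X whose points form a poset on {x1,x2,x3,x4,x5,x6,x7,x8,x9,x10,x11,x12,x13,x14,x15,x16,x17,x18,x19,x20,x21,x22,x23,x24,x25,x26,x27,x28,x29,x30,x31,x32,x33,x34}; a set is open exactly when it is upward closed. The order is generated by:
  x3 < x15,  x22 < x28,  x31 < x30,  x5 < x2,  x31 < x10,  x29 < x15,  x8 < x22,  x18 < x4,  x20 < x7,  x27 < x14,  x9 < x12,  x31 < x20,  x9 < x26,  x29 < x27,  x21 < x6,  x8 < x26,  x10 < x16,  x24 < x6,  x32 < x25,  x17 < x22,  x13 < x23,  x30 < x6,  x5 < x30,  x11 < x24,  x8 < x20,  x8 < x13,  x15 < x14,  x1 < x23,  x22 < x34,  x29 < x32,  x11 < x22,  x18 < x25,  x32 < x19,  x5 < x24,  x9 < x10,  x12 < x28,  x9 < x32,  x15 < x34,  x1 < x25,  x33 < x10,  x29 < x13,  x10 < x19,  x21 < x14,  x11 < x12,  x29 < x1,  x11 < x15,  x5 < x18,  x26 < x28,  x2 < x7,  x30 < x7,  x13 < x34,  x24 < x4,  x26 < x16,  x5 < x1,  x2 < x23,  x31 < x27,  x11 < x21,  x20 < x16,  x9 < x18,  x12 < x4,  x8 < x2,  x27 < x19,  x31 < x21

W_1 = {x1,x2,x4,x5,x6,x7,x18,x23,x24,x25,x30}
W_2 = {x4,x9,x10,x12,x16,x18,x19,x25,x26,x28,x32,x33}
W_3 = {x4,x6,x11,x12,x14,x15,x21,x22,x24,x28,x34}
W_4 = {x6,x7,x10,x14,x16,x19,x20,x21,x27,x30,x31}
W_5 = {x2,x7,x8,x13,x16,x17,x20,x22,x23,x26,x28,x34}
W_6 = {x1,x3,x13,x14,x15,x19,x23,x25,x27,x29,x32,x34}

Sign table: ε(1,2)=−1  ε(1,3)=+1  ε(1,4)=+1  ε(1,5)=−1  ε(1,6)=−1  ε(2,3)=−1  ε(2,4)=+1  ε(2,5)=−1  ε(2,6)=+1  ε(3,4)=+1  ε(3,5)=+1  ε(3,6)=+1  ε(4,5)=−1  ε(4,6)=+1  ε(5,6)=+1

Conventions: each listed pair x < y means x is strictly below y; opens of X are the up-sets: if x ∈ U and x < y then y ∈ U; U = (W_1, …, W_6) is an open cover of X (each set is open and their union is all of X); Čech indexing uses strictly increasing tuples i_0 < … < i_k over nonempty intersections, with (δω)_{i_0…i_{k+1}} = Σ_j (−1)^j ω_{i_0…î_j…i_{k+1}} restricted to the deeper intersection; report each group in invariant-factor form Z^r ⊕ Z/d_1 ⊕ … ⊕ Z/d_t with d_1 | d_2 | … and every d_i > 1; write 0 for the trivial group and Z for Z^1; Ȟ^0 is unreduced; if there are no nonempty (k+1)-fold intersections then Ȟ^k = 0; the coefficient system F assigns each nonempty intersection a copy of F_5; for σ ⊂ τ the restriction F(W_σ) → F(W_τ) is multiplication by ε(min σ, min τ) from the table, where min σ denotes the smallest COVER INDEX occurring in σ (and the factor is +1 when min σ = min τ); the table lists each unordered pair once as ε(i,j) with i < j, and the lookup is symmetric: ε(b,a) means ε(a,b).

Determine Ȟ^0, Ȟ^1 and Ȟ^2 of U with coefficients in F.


Ȟ^0(U;F) ≅ 0, Ȟ^1(U;F) ≅ 0, Ȟ^2(U;F) ≅ Z/5

cover nerve:
  W12={x4,x18,x25} W13={x4,x6,x24} W14={x6,x7,x30} W15={x2,x7,x23} W16={x1,x23,x25} W23={x4,x12,x28} W24={x10,x16,x19} W25={x16,x26,x28} W26={x19,x25,x32} W34={x6,x14,x21} W35={x22,x28,x34} W36={x14,x15,x34} W45={x7,x16,x20} W46={x14,x19,x27} W56={x13,x23,x34}
  W123={x4} W126={x25} W134={x6} W145={x7} W156={x23} W235={x28} W245={x16} W246={x19} W346={x14} W356={x34}
C dims 6,15,10; δ0: rk_F5 6; δ1: rk_F5 9
Ȟ^0: (6−6)−0=0 ⇒ 0
Ȟ^1: (15−9)−6=0 ⇒ 0
Ȟ^2: (10−0)−9=1 ⇒ Z/5


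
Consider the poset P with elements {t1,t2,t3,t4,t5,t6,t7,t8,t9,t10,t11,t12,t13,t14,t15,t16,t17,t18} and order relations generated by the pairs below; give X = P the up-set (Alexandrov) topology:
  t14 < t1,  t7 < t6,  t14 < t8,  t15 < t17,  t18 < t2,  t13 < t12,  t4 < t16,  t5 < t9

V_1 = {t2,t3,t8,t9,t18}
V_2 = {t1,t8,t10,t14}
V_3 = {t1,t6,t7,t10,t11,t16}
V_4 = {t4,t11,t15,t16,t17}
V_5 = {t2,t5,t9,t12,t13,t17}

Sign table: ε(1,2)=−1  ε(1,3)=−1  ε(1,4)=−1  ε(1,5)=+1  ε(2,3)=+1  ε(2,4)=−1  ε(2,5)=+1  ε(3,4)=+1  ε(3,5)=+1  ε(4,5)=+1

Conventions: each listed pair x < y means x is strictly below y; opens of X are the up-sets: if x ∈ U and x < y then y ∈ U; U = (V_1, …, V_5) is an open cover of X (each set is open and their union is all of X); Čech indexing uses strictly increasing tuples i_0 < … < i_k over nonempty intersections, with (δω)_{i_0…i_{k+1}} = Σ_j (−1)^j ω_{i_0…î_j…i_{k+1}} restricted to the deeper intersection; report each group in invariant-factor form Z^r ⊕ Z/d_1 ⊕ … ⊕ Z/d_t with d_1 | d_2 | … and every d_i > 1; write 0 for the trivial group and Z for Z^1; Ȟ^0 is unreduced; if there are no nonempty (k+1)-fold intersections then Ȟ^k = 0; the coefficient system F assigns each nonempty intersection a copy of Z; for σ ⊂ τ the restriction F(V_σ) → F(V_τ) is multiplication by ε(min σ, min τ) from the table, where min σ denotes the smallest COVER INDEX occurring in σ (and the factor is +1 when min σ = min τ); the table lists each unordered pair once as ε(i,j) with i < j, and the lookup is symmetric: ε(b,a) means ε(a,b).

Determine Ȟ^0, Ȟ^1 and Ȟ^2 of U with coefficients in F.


intersection data:
  V12={t8} V15={t2,t9} V23={t1,t10} V34={t11,t16} V45={t17}
C dims 5,5; δ0: rk 5, SNF 1^4·2
Ȟ^0 = (5 − 5) − 0 = 0, so Ȟ^0 ≅ 0
Ȟ^1 = (5 − 0) − 5 = 0 plus torsion [2], so Ȟ^1 ≅ Z/2
Ȟ^2 = (0 − 0) − 0 = 0, so Ȟ^2 ≅ 0

Ȟ^0 ≅ 0, Ȟ^1 ≅ Z/2 and Ȟ^2 ≅ 0


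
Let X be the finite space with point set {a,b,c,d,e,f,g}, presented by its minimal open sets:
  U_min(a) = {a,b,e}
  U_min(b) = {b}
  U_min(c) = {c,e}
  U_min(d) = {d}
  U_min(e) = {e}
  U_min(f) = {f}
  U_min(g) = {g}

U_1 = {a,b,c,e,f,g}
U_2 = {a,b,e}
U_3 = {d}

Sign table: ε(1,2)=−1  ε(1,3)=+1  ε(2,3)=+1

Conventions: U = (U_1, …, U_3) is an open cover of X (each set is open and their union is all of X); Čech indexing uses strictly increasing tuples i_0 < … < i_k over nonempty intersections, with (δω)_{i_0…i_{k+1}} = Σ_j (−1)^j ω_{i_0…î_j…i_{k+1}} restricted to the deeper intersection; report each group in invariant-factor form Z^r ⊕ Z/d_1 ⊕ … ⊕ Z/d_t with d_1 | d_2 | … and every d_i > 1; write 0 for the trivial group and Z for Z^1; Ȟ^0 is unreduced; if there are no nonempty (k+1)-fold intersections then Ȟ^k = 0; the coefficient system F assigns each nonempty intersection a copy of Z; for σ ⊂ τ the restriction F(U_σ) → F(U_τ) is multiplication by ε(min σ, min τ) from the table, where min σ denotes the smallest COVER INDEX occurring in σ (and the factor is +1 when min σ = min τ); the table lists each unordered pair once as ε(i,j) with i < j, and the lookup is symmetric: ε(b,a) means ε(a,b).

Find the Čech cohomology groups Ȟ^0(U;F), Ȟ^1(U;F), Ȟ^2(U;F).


Ȟ^0(U;F) ≅ Z^2, Ȟ^1(U;F) ≅ 0 and Ȟ^2(U;F) ≅ 0

nerve simplices:
  U12={a,b,e}
C dims 3,1; δ0: rk 1, SNF 1^1
degree 0: 3−1−0 = 2 → Ȟ^0 ≅ Z^2
degree 1: 1−0−1 = 0 → Ȟ^1 ≅ 0
degree 2: 0−0−0 = 0 → Ȟ^2 ≅ 0


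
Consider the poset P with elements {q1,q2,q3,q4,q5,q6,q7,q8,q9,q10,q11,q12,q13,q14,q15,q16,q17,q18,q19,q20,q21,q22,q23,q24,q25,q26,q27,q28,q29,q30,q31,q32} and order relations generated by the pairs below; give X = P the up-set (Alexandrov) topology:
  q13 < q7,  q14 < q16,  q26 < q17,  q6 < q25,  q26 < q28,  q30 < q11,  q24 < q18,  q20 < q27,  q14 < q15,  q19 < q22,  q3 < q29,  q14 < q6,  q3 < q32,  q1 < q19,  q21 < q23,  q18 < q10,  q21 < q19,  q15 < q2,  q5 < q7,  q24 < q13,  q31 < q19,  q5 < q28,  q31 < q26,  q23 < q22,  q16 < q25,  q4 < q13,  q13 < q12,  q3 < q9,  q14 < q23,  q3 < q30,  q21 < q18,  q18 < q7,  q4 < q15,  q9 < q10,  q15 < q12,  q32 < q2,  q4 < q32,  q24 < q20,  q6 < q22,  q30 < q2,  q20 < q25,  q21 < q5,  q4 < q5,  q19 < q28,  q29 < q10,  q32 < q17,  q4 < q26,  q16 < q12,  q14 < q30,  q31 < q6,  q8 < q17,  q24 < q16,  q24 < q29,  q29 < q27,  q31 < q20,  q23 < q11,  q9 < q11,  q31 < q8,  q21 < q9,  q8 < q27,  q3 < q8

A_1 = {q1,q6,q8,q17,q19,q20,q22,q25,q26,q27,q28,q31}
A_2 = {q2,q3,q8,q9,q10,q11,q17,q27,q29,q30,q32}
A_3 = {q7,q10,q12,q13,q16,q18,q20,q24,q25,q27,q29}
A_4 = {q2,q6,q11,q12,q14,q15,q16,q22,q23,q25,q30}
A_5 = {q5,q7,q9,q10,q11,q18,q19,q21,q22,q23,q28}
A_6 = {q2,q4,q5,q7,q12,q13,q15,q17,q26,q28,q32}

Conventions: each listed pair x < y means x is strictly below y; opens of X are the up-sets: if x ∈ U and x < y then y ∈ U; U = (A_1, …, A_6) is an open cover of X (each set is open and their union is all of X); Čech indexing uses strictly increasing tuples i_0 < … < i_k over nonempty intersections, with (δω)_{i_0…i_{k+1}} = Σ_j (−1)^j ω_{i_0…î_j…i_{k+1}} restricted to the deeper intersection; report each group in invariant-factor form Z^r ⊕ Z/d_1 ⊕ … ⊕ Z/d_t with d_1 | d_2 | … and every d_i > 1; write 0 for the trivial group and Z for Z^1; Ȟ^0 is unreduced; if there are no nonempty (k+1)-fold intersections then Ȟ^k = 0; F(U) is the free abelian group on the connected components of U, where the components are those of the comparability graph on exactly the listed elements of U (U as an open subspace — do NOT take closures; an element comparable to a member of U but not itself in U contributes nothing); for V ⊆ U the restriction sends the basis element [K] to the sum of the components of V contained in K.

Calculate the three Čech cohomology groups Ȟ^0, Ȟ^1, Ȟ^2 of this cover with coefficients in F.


Ȟ^0(U;F) ≅ Z, Ȟ^1(U;F) ≅ 0, Ȟ^2(U;F) ≅ Z/2

nerve simplices:
  A12={q8,q17,q27} A13={q20,q25,q27} A14={q6,q22,q25} A15={q19,q22,q28} A16={q17,q26,q28} A23={q10,q27,q29} A24={q2,q11,q30} A25={q9,q10,q11} A26={q2,q17,q32} A34={q12,q16,q25} A35={q7,q10,q18} A36={q7,q12,q13} A45={q11,q22,q23} A46={q2,q12,q15} A56={q5,q7,q28}
  A123={q27} A126={q17} A134={q25} A145={q22} A156={q28} A235={q10} A245={q11} A246={q2} A346={q12} A356={q7}
components per intersection:
  A1: {q1,q6,q8,q17,q19,q20,q22,q25,q26,q27,q28,q31}
  A2: {q2,q3,q8,q9,q10,q11,q17,q27,q29,q30,q32}
  A3: {q7,q10,q12,q13,q16,q18,q20,q24,q25,q27,q29}
  A4: {q2,q6,q11,q12,q14,q15,q16,q22,q23,q25,q30}
  A5: {q5,q7,q9,q10,q11,q18,q19,q21,q22,q23,q28}
  A6: {q2,q4,q5,q7,q12,q13,q15,q17,q26,q28,q32}
  A12: {q8,q17,q27}
  A13: {q20,q25,q27}
  A14: {q6,q22,q25}
  A15: {q19,q22,q28}
  A16: {q17,q26,q28}
  A23: {q10,q27,q29}
  A24: {q2,q11,q30}
  A25: {q9,q10,q11}
  A26: {q2,q17,q32}
  A34: {q12,q16,q25}
  A35: {q7,q10,q18}
  A36: {q7,q12,q13}
  A45: {q11,q22,q23}
  A46: {q2,q12,q15}
  A56: {q5,q7,q28}
  A123: {q27}
  A126: {q17}
  A134: {q25}
  A145: {q22}
  A156: {q28}
  A235: {q10}
  A245: {q11}
  A246: {q2}
  A346: {q12}
  A356: {q7}
C dims 6,15,10; δ0: rk 5, SNF 1^5; δ1: rk 10, SNF 1^9·2
degree 0: 6−5−0 = 1 → Ȟ^0 ≅ Z
degree 1: 15−10−5 = 0 → Ȟ^1 ≅ 0
degree 2: 10−0−10 = 0 plus torsion [2] → Ȟ^2 ≅ Z/2


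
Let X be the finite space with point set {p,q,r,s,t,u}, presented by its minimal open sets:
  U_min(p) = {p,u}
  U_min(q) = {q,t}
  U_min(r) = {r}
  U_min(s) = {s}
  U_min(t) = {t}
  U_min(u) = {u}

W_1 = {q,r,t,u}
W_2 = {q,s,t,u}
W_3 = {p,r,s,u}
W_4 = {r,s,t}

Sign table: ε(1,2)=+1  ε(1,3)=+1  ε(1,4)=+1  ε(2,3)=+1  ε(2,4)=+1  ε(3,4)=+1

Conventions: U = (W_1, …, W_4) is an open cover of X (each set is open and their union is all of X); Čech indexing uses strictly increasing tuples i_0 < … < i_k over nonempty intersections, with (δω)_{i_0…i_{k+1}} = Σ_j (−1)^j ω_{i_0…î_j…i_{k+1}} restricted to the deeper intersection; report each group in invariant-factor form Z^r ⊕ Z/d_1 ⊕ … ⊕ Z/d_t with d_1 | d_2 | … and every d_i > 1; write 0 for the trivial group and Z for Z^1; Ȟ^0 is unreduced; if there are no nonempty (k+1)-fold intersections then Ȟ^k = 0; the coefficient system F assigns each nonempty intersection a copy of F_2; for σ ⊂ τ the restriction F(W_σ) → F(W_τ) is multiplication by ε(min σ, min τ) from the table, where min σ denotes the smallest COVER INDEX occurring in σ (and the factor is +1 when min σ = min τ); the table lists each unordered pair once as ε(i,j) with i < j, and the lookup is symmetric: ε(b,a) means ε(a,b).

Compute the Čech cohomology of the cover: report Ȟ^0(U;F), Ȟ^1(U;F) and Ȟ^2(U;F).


Ȟ^0(U;F) ≅ Z/2, Ȟ^1(U;F) ≅ 0, Ȟ^2(U;F) ≅ Z/2

nonempty intersections:
  W12={q,t,u} W13={r,u} W14={r,t} W23={s,u} W24={s,t} W34={r,s}
  W123={u} W124={t} W134={r} W234={s}
C dims 4,6,4; δ0: rk_F2 3; δ1: rk_F2 3
Ȟ^0: (4−3)−0=1 ⇒ Z/2
Ȟ^1: (6−3)−3=0 ⇒ 0
Ȟ^2: (4−0)−3=1 ⇒ Z/2


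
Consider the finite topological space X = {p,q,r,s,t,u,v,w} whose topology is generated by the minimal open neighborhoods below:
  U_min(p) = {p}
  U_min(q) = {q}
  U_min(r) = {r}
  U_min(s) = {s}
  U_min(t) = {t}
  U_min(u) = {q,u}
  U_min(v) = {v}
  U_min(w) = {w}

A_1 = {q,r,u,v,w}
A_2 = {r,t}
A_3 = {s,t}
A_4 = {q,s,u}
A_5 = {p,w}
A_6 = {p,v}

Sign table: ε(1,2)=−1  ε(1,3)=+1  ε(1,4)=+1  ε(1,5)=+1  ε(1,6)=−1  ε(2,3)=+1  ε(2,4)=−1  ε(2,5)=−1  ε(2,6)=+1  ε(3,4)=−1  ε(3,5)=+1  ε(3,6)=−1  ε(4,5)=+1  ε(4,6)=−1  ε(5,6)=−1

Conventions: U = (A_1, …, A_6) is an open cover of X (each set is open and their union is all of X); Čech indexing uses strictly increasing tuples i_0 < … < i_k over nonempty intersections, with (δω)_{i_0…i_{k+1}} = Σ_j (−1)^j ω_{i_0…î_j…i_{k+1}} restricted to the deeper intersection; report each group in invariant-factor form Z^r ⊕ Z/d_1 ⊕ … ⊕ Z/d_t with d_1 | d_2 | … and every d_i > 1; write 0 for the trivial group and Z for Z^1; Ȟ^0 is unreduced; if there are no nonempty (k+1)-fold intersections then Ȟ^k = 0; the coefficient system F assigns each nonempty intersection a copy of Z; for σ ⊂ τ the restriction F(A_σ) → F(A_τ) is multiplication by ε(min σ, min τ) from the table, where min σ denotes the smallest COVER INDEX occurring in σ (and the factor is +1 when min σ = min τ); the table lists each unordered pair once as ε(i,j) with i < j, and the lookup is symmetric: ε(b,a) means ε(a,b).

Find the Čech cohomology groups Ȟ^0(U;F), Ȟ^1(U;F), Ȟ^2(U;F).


nonempty intersections:
  A12={r} A14={q,u} A15={w} A16={v} A23={t} A34={s} A56={p}
C dims 6,7; δ0: rk 5, SNF 1^5
Ȟ^0: (6−5)−0=1 ⇒ Z
Ȟ^1: (7−0)−5=2 ⇒ Z^2
Ȟ^2: (0−0)−0=0 ⇒ 0

Ȟ^0 ≅ Z, Ȟ^1 ≅ Z^2, Ȟ^2 ≅ 0


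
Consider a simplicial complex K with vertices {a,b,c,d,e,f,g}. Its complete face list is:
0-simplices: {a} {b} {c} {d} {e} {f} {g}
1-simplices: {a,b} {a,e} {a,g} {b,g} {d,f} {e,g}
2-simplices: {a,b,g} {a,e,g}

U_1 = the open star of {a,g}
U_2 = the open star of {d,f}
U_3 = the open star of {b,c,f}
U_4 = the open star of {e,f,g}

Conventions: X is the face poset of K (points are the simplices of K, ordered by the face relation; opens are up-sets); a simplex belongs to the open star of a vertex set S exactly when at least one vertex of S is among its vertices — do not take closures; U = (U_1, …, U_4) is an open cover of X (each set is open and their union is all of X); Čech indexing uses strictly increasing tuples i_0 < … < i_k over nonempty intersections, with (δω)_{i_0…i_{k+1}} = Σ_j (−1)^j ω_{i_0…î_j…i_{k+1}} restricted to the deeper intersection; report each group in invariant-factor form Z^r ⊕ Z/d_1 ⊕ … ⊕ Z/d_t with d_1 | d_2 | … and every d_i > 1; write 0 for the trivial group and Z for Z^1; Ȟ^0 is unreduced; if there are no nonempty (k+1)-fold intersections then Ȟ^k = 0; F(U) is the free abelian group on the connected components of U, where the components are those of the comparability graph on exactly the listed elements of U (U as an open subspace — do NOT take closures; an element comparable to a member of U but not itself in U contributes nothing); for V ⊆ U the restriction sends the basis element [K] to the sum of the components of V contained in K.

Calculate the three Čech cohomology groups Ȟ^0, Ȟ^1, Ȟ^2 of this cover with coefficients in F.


nerve of the cover:
  U1={{a},{g},{a,b},{a,e},{a,g},{b,g},{e,g},{a,b,g},{a,e,g}} U2={{d},{f},{d,f}} U3={{b},{c},{f},{a,b},{b,g},{d,f},{a,b,g}} U4={{e},{f},{g},{a,e},{a,g},{b,g},{d,f},{e,g},{a,b,g},{a,e,g}}
  U13={{a,b},{b,g},{a,b,g}} U14={{g},{a,e},{a,g},{b,g},{e,g},{a,b,g},{a,e,g}} U23={{f},{d,f}} U24={{f},{d,f}} U34={{f},{b,g},{d,f},{a,b,g}}
  U134={{b,g},{a,b,g}} U234={{f},{d,f}}
components per intersection:
  U1: {{a},{g},{a,b},{a,e},{a,g},{b,g},{e,g},{a,b,g},{a,e,g}}
  U2: {{d},{f},{d,f}}
  U3: {{b},{a,b},{b,g},{a,b,g}} {{c}} {{f},{d,f}}
  U4: {{e},{g},{a,e},{a,g},{b,g},{e,g},{a,b,g},{a,e,g}} {{f},{d,f}}
  U13: {{a,b},{b,g},{a,b,g}}
  U14: {{g},{a,e},{a,g},{b,g},{e,g},{a,b,g},{a,e,g}}
  U23: {{f},{d,f}}
  U24: {{f},{d,f}}
  U34: {{f},{d,f}} {{b,g},{a,b,g}}
  U134: {{b,g},{a,b,g}}
  U234: {{f},{d,f}}
C dims 7,6,2; δ0: rk 4, SNF 1^4; δ1: rk 2, SNF 1^2
Ȟ^0 = (7 − 4) − 0 = 3, so Ȟ^0 ≅ Z^3
Ȟ^1 = (6 − 2) − 4 = 0, so Ȟ^1 ≅ 0
Ȟ^2 = (2 − 0) − 2 = 0, so Ȟ^2 ≅ 0

Ȟ^0(U;F) ≅ Z^3; Ȟ^1(U;F) ≅ 0; Ȟ^2(U;F) ≅ 0


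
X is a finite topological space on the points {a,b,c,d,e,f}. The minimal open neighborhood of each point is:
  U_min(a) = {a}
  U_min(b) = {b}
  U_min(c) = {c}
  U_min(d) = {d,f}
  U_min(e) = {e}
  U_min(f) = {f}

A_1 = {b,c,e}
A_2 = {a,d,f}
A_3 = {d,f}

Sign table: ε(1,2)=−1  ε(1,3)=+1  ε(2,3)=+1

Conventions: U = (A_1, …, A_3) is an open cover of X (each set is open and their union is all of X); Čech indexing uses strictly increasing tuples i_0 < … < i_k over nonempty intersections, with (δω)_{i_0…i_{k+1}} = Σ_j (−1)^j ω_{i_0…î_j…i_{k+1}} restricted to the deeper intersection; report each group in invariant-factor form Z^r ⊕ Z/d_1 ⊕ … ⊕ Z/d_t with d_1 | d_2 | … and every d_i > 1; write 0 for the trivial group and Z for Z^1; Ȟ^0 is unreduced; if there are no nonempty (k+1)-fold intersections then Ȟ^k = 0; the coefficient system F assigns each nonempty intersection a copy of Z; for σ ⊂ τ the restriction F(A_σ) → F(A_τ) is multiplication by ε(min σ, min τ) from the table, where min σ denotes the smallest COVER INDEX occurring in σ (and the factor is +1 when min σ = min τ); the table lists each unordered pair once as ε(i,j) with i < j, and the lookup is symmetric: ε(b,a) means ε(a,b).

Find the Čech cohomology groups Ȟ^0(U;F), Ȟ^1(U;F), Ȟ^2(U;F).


Ȟ^0(U;F) ≅ Z^2,  Ȟ^1(U;F) ≅ 0,  Ȟ^2(U;F) ≅ 0

nerve simplices:
  A23={d,f}
C dims 3,1; δ0: rk 1, SNF 1^1
degree 0: 3−1−0 = 2 → Ȟ^0 ≅ Z^2
degree 1: 1−0−1 = 0 → Ȟ^1 ≅ 0
degree 2: 0−0−0 = 0 → Ȟ^2 ≅ 0


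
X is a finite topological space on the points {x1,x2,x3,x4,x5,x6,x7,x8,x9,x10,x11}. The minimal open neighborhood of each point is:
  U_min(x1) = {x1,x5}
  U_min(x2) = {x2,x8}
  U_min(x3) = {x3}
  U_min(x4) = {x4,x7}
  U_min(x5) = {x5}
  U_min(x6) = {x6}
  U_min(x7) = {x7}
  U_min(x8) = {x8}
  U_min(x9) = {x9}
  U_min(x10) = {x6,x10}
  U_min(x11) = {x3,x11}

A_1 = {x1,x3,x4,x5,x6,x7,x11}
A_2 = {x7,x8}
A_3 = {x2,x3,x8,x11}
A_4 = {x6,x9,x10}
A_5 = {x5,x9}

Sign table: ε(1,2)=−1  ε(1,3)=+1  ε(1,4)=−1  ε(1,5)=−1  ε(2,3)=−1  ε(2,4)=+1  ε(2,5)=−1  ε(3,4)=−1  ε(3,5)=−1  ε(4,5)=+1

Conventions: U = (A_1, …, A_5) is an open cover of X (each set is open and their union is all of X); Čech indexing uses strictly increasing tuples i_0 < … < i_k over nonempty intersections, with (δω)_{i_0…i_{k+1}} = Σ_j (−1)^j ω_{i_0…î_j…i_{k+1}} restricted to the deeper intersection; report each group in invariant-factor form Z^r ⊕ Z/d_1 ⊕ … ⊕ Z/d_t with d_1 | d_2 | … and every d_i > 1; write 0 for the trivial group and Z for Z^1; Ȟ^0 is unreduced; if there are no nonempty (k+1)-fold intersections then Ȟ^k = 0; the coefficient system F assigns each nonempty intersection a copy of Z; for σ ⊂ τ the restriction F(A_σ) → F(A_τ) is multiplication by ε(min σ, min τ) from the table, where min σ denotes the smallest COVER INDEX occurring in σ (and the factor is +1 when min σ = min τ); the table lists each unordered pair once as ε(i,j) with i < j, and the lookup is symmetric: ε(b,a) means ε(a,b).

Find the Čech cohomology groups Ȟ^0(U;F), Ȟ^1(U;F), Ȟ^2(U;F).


intersection data:
  A12={x7} A13={x3,x11} A14={x6} A15={x5} A23={x8} A45={x9}
C dims 5,6; δ0: rk 4, SNF 1^4
Ȟ^0 = (5 − 4) − 0 = 1, so Ȟ^0 ≅ Z
Ȟ^1 = (6 − 0) − 4 = 2, so Ȟ^1 ≅ Z^2
Ȟ^2 = (0 − 0) − 0 = 0, so Ȟ^2 ≅ 0

Ȟ^0 = Z, Ȟ^1 = Z^2, Ȟ^2 = 0
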